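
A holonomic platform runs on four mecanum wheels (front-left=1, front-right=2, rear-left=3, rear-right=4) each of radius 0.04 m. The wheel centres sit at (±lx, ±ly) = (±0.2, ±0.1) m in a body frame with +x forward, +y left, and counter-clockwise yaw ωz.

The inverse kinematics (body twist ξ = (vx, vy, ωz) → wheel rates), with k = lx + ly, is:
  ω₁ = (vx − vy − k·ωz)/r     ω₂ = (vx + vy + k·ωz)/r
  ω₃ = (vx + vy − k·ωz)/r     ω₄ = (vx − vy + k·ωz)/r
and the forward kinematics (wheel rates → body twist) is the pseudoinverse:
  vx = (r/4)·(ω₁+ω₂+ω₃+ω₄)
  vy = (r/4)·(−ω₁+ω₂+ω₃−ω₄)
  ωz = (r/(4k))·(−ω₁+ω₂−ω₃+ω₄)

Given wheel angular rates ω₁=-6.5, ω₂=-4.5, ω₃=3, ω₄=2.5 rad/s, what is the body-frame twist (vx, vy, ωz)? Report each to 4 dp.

k = lx + ly = 0.2 + 0.1 = 0.3000
ω₁+ω₂+ω₃+ω₄ = -5.5000  →  vx = (0.04/4)·-5.5000 = -0.0550
−ω₁+ω₂+ω₃−ω₄ = 2.5000  →  vy = (0.04/4)·2.5000 = 0.0250
−ω₁+ω₂−ω₃+ω₄ = 1.5000  →  ωz = (0.04/1.2000)·1.5000 = 0.0500

(-0.0550, 0.0250, 0.0500)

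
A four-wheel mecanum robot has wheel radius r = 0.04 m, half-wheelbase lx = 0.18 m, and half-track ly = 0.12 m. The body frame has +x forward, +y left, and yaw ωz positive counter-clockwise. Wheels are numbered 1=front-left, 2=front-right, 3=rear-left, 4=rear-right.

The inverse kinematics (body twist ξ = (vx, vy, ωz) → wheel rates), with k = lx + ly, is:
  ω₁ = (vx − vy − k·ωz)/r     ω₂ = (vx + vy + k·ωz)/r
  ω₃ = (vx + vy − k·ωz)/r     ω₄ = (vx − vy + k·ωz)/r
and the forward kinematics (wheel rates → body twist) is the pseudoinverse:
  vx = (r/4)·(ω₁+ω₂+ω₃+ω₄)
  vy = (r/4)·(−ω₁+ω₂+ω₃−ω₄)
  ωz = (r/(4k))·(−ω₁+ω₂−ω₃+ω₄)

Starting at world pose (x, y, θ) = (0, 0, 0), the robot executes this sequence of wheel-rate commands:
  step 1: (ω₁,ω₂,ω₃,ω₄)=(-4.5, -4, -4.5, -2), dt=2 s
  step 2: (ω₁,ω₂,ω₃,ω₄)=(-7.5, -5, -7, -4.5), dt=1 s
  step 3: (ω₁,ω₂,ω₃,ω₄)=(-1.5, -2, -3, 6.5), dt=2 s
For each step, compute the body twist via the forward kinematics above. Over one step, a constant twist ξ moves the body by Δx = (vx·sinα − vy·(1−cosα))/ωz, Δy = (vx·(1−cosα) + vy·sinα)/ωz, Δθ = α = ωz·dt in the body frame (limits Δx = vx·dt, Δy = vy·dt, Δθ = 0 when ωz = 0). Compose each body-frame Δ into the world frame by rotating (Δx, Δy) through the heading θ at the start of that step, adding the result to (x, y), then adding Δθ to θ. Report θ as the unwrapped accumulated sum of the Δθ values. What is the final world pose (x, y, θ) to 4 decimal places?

step 1: ξ=(vx,vy,ωz)=(-0.1500, -0.0200, 0.1000), dt=2.0 → body Δ=(-0.2940, -0.0696, 0.2000) → world pose (-0.2940, -0.0696, 0.2000)
step 2: ξ=(vx,vy,ωz)=(-0.2400, 0.0000, 0.1667), dt=1.0 → body Δ=(-0.2389, -0.0200, 0.1667) → world pose (-0.5242, -0.1367, 0.3667)
step 3: ξ=(vx,vy,ωz)=(0.0000, -0.1000, 0.3000), dt=2.0 → body Δ=(0.0582, -0.1882, 0.6000) → world pose (-0.4024, -0.2915, 0.9667)

(-0.4024, -0.2915, 0.9667)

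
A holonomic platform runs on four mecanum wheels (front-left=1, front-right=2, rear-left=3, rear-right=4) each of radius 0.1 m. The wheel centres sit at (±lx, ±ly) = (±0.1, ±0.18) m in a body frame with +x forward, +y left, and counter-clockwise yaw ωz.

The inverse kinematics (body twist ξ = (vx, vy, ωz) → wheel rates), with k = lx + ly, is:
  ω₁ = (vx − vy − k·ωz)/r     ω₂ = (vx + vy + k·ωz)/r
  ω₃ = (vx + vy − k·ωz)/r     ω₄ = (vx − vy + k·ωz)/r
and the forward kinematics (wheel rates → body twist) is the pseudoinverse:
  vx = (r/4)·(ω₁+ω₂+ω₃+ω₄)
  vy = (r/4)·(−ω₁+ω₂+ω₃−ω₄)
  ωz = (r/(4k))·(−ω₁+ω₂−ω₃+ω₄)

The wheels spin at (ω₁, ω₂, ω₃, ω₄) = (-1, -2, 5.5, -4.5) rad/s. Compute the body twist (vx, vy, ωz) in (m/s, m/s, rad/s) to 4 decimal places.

(-0.0500, 0.2250, -0.9821)

k = lx + ly = 0.1 + 0.18 = 0.2800
ω₁+ω₂+ω₃+ω₄ = -2.0000  →  vx = (0.1/4)·-2.0000 = -0.0500
−ω₁+ω₂+ω₃−ω₄ = 9.0000  →  vy = (0.1/4)·9.0000 = 0.2250
−ω₁+ω₂−ω₃+ω₄ = -11.0000  →  ωz = (0.1/1.1200)·-11.0000 = -0.9821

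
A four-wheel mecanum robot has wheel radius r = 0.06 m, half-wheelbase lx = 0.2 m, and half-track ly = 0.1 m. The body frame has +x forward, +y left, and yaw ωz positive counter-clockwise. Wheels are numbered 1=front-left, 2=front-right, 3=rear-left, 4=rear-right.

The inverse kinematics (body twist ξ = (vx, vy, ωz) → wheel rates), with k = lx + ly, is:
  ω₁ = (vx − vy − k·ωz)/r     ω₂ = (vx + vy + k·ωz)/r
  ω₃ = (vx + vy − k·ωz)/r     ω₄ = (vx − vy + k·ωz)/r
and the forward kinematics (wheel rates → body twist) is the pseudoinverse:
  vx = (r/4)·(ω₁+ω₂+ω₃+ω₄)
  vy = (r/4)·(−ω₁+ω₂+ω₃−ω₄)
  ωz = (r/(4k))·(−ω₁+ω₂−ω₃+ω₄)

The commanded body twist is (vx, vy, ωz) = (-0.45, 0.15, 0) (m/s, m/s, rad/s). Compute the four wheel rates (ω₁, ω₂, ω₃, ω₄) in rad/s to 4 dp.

k = lx + ly = 0.2 + 0.1 = 0.3000;  k·ωz = 0.3000·0 = 0.0000
ω₁ (FL) = (vx − vy − k·ωz)/r = -0.6000/0.06 = -10.0000
ω₂ (FR) = (vx + vy + k·ωz)/r = -0.3000/0.06 = -5.0000
ω₃ (RL) = (vx + vy − k·ωz)/r = -0.3000/0.06 = -5.0000
ω₄ (RR) = (vx − vy + k·ωz)/r = -0.6000/0.06 = -10.0000

(-10.0000, -5.0000, -5.0000, -10.0000)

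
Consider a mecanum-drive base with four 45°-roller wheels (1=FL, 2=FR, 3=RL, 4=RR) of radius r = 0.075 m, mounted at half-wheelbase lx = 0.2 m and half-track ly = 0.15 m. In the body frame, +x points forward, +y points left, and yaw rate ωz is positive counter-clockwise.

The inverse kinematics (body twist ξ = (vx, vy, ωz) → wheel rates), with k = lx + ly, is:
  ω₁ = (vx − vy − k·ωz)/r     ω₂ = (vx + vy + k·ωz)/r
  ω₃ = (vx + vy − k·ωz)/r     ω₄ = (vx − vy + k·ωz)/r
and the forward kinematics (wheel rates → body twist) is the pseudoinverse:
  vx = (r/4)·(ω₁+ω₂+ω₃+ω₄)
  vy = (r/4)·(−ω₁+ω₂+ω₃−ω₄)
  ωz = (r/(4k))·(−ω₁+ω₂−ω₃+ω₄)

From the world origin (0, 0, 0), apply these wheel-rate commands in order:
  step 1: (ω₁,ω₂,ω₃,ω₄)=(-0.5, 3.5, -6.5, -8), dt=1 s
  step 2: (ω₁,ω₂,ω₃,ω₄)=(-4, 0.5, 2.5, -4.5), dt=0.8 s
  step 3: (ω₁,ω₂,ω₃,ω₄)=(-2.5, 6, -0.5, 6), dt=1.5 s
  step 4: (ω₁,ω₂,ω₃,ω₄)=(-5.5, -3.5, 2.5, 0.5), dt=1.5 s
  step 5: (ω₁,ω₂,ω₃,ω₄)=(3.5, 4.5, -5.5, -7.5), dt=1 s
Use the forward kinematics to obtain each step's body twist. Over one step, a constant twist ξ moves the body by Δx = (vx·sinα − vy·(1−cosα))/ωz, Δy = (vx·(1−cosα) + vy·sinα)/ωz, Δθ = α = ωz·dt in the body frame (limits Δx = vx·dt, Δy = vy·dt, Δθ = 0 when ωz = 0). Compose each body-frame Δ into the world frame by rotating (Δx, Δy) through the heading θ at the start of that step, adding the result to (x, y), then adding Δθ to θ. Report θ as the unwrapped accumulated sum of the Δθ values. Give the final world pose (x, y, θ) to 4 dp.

step 1: ξ=(vx,vy,ωz)=(-0.2156, 0.1031, 0.1339), dt=1.0 → body Δ=(-0.2219, 0.0884, 0.1339) → world pose (-0.2219, 0.0884, 0.1339)
step 2: ξ=(vx,vy,ωz)=(-0.1031, 0.2156, -0.1339), dt=0.8 → body Δ=(-0.0731, 0.1766, -0.1071) → world pose (-0.3179, 0.2536, 0.0268)
step 3: ξ=(vx,vy,ωz)=(0.1687, 0.0375, 0.8036), dt=1.5 → body Δ=(0.1661, 0.1785, 1.2054) → world pose (-0.1566, 0.4366, 1.2321)
step 4: ξ=(vx,vy,ωz)=(-0.1125, 0.0750, 0.0000), dt=1.5 → body Δ=(-0.1688, 0.1125, 0.0000) → world pose (-0.3188, 0.3148, 1.2321)
step 5: ξ=(vx,vy,ωz)=(-0.0938, 0.0562, -0.0536), dt=1.0 → body Δ=(-0.0922, 0.0587, -0.0536) → world pose (-0.4048, 0.2473, 1.1786)

(-0.4048, 0.2473, 1.1786)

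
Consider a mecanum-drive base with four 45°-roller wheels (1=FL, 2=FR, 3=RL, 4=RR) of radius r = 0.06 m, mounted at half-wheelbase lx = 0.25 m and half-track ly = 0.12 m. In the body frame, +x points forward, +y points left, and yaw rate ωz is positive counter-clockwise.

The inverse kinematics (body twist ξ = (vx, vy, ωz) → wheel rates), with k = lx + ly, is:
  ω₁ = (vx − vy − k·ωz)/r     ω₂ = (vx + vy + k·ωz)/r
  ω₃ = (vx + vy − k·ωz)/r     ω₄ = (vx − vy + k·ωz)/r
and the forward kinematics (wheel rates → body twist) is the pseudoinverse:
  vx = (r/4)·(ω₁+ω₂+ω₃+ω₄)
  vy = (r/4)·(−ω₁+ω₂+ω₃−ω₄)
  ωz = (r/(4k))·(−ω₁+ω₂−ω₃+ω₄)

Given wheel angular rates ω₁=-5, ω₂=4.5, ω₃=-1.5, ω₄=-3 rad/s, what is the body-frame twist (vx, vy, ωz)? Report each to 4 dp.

k = lx + ly = 0.25 + 0.12 = 0.3700
ω₁+ω₂+ω₃+ω₄ = -5.0000  →  vx = (0.06/4)·-5.0000 = -0.0750
−ω₁+ω₂+ω₃−ω₄ = 11.0000  →  vy = (0.06/4)·11.0000 = 0.1650
−ω₁+ω₂−ω₃+ω₄ = 8.0000  →  ωz = (0.06/1.4800)·8.0000 = 0.3243

(-0.0750, 0.1650, 0.3243)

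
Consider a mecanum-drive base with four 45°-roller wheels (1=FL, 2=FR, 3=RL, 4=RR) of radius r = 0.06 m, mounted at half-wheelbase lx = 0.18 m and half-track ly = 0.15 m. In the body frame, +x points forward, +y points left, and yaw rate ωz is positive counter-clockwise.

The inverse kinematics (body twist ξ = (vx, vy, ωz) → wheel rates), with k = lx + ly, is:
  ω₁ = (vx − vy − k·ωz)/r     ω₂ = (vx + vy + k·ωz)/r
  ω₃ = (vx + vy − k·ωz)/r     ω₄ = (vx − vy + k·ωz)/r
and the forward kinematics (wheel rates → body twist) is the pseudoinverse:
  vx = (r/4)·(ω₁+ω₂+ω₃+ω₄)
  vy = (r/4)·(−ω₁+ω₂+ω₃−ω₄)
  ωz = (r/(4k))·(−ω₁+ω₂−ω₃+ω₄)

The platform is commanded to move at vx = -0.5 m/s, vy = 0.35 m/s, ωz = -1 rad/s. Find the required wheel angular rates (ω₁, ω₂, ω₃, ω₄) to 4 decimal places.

(-8.6667, -8.0000, 3.0000, -19.6667)

k = lx + ly = 0.18 + 0.15 = 0.3300;  k·ωz = 0.3300·-1 = -0.3300
ω₁ (FL) = (vx − vy − k·ωz)/r = -0.5200/0.06 = -8.6667
ω₂ (FR) = (vx + vy + k·ωz)/r = -0.4800/0.06 = -8.0000
ω₃ (RL) = (vx + vy − k·ωz)/r = 0.1800/0.06 = 3.0000
ω₄ (RR) = (vx − vy + k·ωz)/r = -1.1800/0.06 = -19.6667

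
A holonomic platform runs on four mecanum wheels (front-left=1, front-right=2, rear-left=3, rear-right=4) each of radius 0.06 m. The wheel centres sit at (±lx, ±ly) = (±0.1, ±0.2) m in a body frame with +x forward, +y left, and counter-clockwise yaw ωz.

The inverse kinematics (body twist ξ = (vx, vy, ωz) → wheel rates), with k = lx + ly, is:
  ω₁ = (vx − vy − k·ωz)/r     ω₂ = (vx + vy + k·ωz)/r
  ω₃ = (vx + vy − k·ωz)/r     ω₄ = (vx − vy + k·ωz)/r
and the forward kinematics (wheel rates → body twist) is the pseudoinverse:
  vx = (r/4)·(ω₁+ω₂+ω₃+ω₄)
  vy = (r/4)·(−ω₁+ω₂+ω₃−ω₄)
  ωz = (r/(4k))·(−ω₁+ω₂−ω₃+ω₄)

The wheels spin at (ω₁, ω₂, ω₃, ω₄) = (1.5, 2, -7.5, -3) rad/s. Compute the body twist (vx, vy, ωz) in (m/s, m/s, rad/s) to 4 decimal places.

k = lx + ly = 0.1 + 0.2 = 0.3000
ω₁+ω₂+ω₃+ω₄ = -7.0000  →  vx = (0.06/4)·-7.0000 = -0.1050
−ω₁+ω₂+ω₃−ω₄ = -4.0000  →  vy = (0.06/4)·-4.0000 = -0.0600
−ω₁+ω₂−ω₃+ω₄ = 5.0000  →  ωz = (0.06/1.2000)·5.0000 = 0.2500

(-0.1050, -0.0600, 0.2500)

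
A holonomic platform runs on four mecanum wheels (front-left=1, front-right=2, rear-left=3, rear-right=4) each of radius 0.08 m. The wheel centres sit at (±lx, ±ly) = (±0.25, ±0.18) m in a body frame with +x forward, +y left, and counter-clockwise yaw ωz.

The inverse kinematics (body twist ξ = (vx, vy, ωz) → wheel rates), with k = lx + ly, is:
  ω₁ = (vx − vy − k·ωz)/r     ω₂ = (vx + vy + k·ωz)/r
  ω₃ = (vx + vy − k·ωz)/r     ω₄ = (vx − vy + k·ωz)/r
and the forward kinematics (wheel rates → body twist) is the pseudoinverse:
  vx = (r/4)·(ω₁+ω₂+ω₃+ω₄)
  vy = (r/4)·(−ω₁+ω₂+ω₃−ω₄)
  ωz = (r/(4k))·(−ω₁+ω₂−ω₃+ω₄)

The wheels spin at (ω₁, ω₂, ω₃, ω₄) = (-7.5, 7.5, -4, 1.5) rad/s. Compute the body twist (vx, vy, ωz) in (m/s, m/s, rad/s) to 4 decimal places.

(-0.0500, 0.1900, 0.9535)

k = lx + ly = 0.25 + 0.18 = 0.4300
ω₁+ω₂+ω₃+ω₄ = -2.5000  →  vx = (0.08/4)·-2.5000 = -0.0500
−ω₁+ω₂+ω₃−ω₄ = 9.5000  →  vy = (0.08/4)·9.5000 = 0.1900
−ω₁+ω₂−ω₃+ω₄ = 20.5000  →  ωz = (0.08/1.7200)·20.5000 = 0.9535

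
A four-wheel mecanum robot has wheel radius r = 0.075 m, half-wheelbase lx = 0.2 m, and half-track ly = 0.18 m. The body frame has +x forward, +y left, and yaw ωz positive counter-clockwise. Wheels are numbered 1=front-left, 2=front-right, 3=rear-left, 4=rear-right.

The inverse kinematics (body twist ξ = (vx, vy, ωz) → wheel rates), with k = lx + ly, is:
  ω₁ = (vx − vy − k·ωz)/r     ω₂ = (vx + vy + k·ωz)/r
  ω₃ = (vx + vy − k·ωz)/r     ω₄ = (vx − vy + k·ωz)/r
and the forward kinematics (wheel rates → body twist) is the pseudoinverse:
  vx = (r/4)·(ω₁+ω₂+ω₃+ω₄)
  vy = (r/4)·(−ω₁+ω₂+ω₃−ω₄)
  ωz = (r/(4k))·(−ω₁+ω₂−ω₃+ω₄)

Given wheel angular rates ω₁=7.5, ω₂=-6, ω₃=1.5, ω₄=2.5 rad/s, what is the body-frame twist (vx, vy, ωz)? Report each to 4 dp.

k = lx + ly = 0.2 + 0.18 = 0.3800
ω₁+ω₂+ω₃+ω₄ = 5.5000  →  vx = (0.075/4)·5.5000 = 0.1031
−ω₁+ω₂+ω₃−ω₄ = -14.5000  →  vy = (0.075/4)·-14.5000 = -0.2719
−ω₁+ω₂−ω₃+ω₄ = -12.5000  →  ωz = (0.075/1.5200)·-12.5000 = -0.6168

(0.1031, -0.2719, -0.6168)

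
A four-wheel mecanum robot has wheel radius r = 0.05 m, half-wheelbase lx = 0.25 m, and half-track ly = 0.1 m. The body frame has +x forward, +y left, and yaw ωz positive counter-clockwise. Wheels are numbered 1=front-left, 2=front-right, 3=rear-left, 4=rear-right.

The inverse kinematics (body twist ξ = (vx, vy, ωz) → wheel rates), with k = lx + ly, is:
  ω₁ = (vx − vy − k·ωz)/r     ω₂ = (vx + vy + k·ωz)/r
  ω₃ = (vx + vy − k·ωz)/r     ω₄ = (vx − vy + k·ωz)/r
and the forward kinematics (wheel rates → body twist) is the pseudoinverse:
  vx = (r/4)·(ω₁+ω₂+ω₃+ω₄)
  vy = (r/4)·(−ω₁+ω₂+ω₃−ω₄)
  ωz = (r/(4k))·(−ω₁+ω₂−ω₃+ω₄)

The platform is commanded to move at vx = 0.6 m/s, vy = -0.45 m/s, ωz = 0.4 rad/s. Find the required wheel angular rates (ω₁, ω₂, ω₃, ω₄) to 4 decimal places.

k = lx + ly = 0.25 + 0.1 = 0.3500;  k·ωz = 0.3500·0.4 = 0.1400
ω₁ (FL) = (vx − vy − k·ωz)/r = 0.9100/0.05 = 18.2000
ω₂ (FR) = (vx + vy + k·ωz)/r = 0.2900/0.05 = 5.8000
ω₃ (RL) = (vx + vy − k·ωz)/r = 0.0100/0.05 = 0.2000
ω₄ (RR) = (vx − vy + k·ωz)/r = 1.1900/0.05 = 23.8000

(18.2000, 5.8000, 0.2000, 23.8000)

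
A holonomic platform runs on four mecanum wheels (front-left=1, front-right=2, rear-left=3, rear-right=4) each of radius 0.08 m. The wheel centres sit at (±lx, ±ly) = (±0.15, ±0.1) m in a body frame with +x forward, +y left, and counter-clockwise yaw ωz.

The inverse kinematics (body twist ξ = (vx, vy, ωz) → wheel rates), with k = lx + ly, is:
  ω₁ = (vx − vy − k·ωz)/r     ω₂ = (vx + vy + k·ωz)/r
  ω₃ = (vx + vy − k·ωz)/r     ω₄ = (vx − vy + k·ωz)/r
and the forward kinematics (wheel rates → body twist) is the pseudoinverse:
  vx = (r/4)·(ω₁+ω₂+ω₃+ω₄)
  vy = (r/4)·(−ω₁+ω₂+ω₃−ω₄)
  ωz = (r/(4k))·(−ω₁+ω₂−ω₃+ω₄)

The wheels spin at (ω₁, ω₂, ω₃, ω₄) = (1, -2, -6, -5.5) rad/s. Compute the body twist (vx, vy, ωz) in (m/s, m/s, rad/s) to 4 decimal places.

(-0.2500, -0.0700, -0.2000)

k = lx + ly = 0.15 + 0.1 = 0.2500
ω₁+ω₂+ω₃+ω₄ = -12.5000  →  vx = (0.08/4)·-12.5000 = -0.2500
−ω₁+ω₂+ω₃−ω₄ = -3.5000  →  vy = (0.08/4)·-3.5000 = -0.0700
−ω₁+ω₂−ω₃+ω₄ = -2.5000  →  ωz = (0.08/1.0000)·-2.5000 = -0.2000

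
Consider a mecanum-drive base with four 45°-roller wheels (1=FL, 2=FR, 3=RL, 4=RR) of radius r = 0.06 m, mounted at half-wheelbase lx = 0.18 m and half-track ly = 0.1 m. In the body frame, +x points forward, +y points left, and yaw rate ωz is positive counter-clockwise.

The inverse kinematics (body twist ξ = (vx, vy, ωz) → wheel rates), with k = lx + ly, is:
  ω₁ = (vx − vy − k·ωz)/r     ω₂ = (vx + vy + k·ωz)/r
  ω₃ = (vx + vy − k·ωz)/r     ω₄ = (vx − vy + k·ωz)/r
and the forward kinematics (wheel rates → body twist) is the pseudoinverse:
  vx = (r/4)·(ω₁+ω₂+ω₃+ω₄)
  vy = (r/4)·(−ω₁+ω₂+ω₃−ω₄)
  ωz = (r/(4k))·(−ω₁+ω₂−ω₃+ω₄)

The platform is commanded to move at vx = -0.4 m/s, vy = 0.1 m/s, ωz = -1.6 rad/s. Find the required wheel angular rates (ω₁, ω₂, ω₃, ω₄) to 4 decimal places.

(-0.8667, -12.4667, 2.4667, -15.8000)

k = lx + ly = 0.18 + 0.1 = 0.2800;  k·ωz = 0.2800·-1.6 = -0.4480
ω₁ (FL) = (vx − vy − k·ωz)/r = -0.0520/0.06 = -0.8667
ω₂ (FR) = (vx + vy + k·ωz)/r = -0.7480/0.06 = -12.4667
ω₃ (RL) = (vx + vy − k·ωz)/r = 0.1480/0.06 = 2.4667
ω₄ (RR) = (vx − vy + k·ωz)/r = -0.9480/0.06 = -15.8000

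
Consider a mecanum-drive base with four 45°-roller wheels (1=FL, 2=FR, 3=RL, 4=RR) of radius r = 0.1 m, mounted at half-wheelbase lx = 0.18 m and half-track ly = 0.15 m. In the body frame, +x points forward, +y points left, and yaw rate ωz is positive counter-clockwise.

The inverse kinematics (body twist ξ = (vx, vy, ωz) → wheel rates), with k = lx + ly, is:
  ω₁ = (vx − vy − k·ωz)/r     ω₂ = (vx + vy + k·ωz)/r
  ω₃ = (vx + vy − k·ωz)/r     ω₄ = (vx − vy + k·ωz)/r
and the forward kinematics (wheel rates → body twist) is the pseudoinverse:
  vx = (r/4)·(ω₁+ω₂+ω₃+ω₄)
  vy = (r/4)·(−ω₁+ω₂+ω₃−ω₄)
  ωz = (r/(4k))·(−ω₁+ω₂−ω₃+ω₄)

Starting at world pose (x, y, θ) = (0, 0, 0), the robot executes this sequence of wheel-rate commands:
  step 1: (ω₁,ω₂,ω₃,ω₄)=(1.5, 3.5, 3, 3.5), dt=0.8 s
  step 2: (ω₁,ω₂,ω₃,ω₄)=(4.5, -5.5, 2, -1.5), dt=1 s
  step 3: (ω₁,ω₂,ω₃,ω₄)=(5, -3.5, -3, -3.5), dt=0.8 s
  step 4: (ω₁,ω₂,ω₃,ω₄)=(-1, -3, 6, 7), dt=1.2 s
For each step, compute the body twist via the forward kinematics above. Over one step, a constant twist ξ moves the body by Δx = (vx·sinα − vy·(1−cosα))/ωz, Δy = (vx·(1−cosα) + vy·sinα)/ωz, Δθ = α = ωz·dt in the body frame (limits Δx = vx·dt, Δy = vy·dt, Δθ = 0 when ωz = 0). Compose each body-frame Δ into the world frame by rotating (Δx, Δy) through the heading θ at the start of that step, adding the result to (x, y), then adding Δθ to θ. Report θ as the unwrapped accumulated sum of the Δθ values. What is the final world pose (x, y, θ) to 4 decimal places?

(-0.0840, -0.3477, -1.5076)

step 1: ξ=(vx,vy,ωz)=(0.2875, 0.0375, 0.1894), dt=0.8 → body Δ=(0.2269, 0.0473, 0.1515) → world pose (0.2269, 0.0473, 0.1515)
step 2: ξ=(vx,vy,ωz)=(-0.0125, -0.1625, -1.0227), dt=1.0 → body Δ=(-0.0865, -0.1298, -1.0227) → world pose (0.1609, -0.0941, -0.8712)
step 3: ξ=(vx,vy,ωz)=(-0.1250, -0.2000, -0.6818), dt=0.8 → body Δ=(-0.1377, -0.1256, -0.5455) → world pose (-0.0238, -0.0696, -1.4167)
step 4: ξ=(vx,vy,ωz)=(0.2250, -0.0750, -0.0758), dt=1.2 → body Δ=(0.2655, -0.1021, -0.0909) → world pose (-0.0840, -0.3477, -1.5076)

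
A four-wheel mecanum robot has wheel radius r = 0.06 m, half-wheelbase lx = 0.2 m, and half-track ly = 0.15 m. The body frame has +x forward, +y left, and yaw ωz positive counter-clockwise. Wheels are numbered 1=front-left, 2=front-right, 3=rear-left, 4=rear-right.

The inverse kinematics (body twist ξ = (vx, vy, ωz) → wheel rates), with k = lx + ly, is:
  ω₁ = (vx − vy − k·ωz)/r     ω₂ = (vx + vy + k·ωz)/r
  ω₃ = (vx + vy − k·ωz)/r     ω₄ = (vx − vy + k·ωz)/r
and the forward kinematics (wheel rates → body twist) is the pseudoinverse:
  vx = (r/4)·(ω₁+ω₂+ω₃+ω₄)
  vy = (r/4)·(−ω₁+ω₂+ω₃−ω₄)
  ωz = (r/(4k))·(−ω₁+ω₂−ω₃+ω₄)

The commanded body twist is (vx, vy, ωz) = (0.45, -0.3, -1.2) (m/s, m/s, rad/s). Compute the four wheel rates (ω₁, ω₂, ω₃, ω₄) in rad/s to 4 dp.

k = lx + ly = 0.2 + 0.15 = 0.3500;  k·ωz = 0.3500·-1.2 = -0.4200
ω₁ (FL) = (vx − vy − k·ωz)/r = 1.1700/0.06 = 19.5000
ω₂ (FR) = (vx + vy + k·ωz)/r = -0.2700/0.06 = -4.5000
ω₃ (RL) = (vx + vy − k·ωz)/r = 0.5700/0.06 = 9.5000
ω₄ (RR) = (vx − vy + k·ωz)/r = 0.3300/0.06 = 5.5000

(19.5000, -4.5000, 9.5000, 5.5000)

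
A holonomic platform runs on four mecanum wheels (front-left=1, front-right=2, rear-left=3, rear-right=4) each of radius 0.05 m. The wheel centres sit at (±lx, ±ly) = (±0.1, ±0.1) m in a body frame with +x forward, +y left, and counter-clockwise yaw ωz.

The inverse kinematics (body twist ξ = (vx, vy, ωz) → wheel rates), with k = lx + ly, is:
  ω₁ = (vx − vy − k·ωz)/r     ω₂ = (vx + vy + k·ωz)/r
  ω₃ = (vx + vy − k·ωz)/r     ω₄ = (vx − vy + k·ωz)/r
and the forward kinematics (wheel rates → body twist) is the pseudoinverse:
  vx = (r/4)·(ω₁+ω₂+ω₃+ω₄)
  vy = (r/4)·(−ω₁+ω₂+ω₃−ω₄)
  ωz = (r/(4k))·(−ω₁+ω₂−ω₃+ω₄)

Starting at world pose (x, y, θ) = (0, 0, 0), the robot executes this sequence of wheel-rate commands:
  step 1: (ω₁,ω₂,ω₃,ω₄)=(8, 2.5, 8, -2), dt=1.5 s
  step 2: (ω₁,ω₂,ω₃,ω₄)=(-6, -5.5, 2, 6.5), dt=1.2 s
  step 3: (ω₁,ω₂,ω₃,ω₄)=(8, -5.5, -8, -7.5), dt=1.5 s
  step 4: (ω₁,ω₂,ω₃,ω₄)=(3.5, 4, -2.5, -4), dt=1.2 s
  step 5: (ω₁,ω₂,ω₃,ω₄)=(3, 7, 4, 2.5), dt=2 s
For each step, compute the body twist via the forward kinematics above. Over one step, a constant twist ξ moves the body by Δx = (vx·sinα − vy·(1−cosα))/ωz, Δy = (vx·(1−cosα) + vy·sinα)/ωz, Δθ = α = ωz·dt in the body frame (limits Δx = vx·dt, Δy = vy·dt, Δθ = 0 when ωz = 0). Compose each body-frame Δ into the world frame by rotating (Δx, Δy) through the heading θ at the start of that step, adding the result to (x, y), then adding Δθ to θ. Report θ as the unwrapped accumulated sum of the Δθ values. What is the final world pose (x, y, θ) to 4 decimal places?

step 1: ξ=(vx,vy,ωz)=(0.2063, 0.0563, -0.9688), dt=1.5 → body Δ=(0.2627, -0.1302, -1.4531) → world pose (0.2627, -0.1302, -1.4531)
step 2: ξ=(vx,vy,ωz)=(-0.0375, -0.0500, 0.3125), dt=1.2 → body Δ=(-0.0328, -0.0669, 0.3750) → world pose (0.1923, -0.1055, -1.0781)
step 3: ξ=(vx,vy,ωz)=(-0.1625, -0.1750, -0.8125), dt=1.5 → body Δ=(-0.3288, -0.0711, -1.2188) → world pose (-0.0259, 0.1506, -2.2969)
step 4: ξ=(vx,vy,ωz)=(0.0125, 0.0250, -0.0625), dt=1.2 → body Δ=(0.0161, 0.0294, -0.0750) → world pose (-0.0146, 0.1190, -2.3719)
step 5: ξ=(vx,vy,ωz)=(0.2063, 0.0688, 0.1562), dt=2.0 → body Δ=(0.3845, 0.1992, 0.3125) → world pose (-0.1521, -0.2916, -2.0594)

(-0.1521, -0.2916, -2.0594)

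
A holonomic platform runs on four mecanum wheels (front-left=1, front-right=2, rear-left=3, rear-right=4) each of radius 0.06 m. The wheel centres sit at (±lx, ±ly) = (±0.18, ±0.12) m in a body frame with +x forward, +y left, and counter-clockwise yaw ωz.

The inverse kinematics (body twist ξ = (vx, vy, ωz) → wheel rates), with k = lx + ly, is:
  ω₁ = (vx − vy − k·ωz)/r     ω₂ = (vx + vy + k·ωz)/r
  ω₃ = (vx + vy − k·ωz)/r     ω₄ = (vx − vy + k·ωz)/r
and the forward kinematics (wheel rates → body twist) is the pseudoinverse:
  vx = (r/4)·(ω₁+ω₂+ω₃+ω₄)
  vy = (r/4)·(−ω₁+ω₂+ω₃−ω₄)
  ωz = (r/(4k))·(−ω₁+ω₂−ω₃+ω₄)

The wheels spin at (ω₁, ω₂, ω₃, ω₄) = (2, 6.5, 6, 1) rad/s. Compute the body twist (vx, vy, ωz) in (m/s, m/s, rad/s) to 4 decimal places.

(0.2325, 0.1425, -0.0250)

k = lx + ly = 0.18 + 0.12 = 0.3000
ω₁+ω₂+ω₃+ω₄ = 15.5000  →  vx = (0.06/4)·15.5000 = 0.2325
−ω₁+ω₂+ω₃−ω₄ = 9.5000  →  vy = (0.06/4)·9.5000 = 0.1425
−ω₁+ω₂−ω₃+ω₄ = -0.5000  →  ωz = (0.06/1.2000)·-0.5000 = -0.0250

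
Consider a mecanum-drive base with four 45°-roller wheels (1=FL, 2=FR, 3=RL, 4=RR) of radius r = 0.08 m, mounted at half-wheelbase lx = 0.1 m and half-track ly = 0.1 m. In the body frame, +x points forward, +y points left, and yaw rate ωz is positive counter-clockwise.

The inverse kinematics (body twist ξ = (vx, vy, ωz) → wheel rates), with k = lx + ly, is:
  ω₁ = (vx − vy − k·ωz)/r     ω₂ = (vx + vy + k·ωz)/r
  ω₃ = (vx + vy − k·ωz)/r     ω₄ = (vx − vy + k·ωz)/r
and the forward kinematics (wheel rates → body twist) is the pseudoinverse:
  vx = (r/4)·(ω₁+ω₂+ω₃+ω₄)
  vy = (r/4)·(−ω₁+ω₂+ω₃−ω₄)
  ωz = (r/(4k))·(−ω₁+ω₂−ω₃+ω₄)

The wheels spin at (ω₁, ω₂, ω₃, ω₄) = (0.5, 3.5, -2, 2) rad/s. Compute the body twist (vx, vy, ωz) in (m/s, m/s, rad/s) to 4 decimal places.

(0.0800, -0.0200, 0.7000)

k = lx + ly = 0.1 + 0.1 = 0.2000
ω₁+ω₂+ω₃+ω₄ = 4.0000  →  vx = (0.08/4)·4.0000 = 0.0800
−ω₁+ω₂+ω₃−ω₄ = -1.0000  →  vy = (0.08/4)·-1.0000 = -0.0200
−ω₁+ω₂−ω₃+ω₄ = 7.0000  →  ωz = (0.08/0.8000)·7.0000 = 0.7000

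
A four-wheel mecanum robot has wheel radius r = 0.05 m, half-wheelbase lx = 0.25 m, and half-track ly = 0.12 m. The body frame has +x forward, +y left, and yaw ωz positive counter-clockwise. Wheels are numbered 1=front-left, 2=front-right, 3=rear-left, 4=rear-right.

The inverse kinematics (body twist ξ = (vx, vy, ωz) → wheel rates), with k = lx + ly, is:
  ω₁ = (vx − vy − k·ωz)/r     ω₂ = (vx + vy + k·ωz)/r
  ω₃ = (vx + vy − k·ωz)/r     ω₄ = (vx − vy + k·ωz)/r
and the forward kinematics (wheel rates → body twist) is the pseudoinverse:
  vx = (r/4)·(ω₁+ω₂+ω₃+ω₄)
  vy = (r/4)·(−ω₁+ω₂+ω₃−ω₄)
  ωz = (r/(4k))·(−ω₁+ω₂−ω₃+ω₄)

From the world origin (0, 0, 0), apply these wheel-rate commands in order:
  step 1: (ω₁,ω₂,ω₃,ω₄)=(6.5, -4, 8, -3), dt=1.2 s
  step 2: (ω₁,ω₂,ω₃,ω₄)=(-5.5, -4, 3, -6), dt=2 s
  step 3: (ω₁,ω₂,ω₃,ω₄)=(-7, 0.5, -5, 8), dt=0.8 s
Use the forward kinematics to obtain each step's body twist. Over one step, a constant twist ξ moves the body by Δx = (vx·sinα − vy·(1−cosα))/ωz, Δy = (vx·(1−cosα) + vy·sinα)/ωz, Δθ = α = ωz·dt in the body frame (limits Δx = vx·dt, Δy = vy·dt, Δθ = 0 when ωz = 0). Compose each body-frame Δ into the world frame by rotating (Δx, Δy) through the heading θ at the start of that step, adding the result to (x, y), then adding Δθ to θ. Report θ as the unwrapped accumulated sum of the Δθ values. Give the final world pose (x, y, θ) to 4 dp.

step 1: ξ=(vx,vy,ωz)=(0.0938, 0.0063, -0.7264), dt=1.2 → body Δ=(0.1019, -0.0394, -0.8716) → world pose (0.1019, -0.0394, -0.8716)
step 2: ξ=(vx,vy,ωz)=(-0.1562, 0.1313, -0.2534), dt=2.0 → body Δ=(-0.2342, 0.3289, -0.5068) → world pose (0.2029, 0.3515, -1.3784)
step 3: ξ=(vx,vy,ωz)=(-0.0438, -0.0687, 0.6926), dt=0.8 → body Δ=(-0.0184, -0.0617, 0.5541) → world pose (0.1388, 0.3578, -0.8243)

(0.1388, 0.3578, -0.8243)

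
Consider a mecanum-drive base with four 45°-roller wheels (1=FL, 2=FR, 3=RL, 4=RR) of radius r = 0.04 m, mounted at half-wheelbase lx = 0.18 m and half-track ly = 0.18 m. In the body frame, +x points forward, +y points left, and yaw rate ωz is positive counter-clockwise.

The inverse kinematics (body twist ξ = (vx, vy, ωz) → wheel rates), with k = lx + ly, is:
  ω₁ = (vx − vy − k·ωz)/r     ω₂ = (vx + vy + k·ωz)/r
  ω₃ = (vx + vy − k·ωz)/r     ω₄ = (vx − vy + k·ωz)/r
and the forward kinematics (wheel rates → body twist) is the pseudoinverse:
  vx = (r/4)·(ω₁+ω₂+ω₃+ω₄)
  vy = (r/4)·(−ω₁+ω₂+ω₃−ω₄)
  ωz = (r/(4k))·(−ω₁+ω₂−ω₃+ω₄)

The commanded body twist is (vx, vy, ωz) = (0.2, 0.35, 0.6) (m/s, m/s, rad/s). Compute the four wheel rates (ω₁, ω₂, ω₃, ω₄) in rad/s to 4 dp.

(-9.1500, 19.1500, 8.3500, 1.6500)

k = lx + ly = 0.18 + 0.18 = 0.3600;  k·ωz = 0.3600·0.6 = 0.2160
ω₁ (FL) = (vx − vy − k·ωz)/r = -0.3660/0.04 = -9.1500
ω₂ (FR) = (vx + vy + k·ωz)/r = 0.7660/0.04 = 19.1500
ω₃ (RL) = (vx + vy − k·ωz)/r = 0.3340/0.04 = 8.3500
ω₄ (RR) = (vx − vy + k·ωz)/r = 0.0660/0.04 = 1.6500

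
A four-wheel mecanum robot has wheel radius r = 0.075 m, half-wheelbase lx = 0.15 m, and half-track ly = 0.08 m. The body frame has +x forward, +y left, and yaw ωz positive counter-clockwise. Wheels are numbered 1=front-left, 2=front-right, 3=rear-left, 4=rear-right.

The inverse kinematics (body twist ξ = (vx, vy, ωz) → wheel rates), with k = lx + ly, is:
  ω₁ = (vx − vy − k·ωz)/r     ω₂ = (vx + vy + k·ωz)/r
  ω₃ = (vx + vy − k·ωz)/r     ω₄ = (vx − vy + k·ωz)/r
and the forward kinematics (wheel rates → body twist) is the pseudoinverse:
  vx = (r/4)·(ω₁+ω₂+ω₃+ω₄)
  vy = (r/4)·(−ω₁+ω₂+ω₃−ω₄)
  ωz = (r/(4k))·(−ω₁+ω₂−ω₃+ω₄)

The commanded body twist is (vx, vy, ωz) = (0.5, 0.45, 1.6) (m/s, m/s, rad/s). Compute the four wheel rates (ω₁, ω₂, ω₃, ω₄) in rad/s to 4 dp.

k = lx + ly = 0.15 + 0.08 = 0.2300;  k·ωz = 0.2300·1.6 = 0.3680
ω₁ (FL) = (vx − vy − k·ωz)/r = -0.3180/0.075 = -4.2400
ω₂ (FR) = (vx + vy + k·ωz)/r = 1.3180/0.075 = 17.5733
ω₃ (RL) = (vx + vy − k·ωz)/r = 0.5820/0.075 = 7.7600
ω₄ (RR) = (vx − vy + k·ωz)/r = 0.4180/0.075 = 5.5733

(-4.2400, 17.5733, 7.7600, 5.5733)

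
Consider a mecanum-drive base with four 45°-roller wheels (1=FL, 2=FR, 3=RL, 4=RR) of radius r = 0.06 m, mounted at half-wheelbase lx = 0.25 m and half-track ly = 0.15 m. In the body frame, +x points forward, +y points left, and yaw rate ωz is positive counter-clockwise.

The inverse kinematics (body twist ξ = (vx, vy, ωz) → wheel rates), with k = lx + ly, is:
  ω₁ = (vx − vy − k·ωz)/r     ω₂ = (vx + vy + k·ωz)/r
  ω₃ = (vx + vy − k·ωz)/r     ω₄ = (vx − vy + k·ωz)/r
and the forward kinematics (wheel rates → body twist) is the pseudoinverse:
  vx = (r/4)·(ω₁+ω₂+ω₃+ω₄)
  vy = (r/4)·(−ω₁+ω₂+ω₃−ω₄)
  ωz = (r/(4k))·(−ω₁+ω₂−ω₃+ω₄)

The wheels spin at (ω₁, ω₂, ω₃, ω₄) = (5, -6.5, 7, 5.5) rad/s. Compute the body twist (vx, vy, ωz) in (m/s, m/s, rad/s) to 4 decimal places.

(0.1650, -0.1500, -0.4875)

k = lx + ly = 0.25 + 0.15 = 0.4000
ω₁+ω₂+ω₃+ω₄ = 11.0000  →  vx = (0.06/4)·11.0000 = 0.1650
−ω₁+ω₂+ω₃−ω₄ = -10.0000  →  vy = (0.06/4)·-10.0000 = -0.1500
−ω₁+ω₂−ω₃+ω₄ = -13.0000  →  ωz = (0.06/1.6000)·-13.0000 = -0.4875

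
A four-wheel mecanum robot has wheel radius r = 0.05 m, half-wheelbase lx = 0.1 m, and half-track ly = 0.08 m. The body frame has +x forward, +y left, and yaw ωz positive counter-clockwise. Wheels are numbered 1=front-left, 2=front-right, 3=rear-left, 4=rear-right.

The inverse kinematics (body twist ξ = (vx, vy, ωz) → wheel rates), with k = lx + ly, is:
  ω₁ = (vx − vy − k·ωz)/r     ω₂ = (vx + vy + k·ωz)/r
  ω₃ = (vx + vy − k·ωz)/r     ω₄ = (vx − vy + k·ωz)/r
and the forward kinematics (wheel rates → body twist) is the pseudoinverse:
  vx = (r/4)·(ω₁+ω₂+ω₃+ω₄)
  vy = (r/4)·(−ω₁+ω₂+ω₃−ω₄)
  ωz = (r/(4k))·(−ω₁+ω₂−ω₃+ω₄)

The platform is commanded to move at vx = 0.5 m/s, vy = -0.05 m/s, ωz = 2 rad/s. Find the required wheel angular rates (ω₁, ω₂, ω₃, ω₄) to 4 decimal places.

(3.8000, 16.2000, 1.8000, 18.2000)

k = lx + ly = 0.1 + 0.08 = 0.1800;  k·ωz = 0.1800·2 = 0.3600
ω₁ (FL) = (vx − vy − k·ωz)/r = 0.1900/0.05 = 3.8000
ω₂ (FR) = (vx + vy + k·ωz)/r = 0.8100/0.05 = 16.2000
ω₃ (RL) = (vx + vy − k·ωz)/r = 0.0900/0.05 = 1.8000
ω₄ (RR) = (vx − vy + k·ωz)/r = 0.9100/0.05 = 18.2000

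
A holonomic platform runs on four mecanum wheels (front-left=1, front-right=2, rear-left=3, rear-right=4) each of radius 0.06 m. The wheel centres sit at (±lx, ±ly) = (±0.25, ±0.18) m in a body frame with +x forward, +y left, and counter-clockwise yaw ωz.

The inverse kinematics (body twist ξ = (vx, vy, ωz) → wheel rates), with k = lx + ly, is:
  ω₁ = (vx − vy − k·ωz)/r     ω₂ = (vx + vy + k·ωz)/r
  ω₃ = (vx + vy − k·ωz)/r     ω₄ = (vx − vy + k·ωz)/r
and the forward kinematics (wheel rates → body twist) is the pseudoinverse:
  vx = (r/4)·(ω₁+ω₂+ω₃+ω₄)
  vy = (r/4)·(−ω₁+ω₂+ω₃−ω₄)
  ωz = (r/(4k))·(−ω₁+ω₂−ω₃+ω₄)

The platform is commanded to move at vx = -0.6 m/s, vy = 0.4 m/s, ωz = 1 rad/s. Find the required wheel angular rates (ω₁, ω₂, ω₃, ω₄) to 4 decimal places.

k = lx + ly = 0.25 + 0.18 = 0.4300;  k·ωz = 0.4300·1 = 0.4300
ω₁ (FL) = (vx − vy − k·ωz)/r = -1.4300/0.06 = -23.8333
ω₂ (FR) = (vx + vy + k·ωz)/r = 0.2300/0.06 = 3.8333
ω₃ (RL) = (vx + vy − k·ωz)/r = -0.6300/0.06 = -10.5000
ω₄ (RR) = (vx − vy + k·ωz)/r = -0.5700/0.06 = -9.5000

(-23.8333, 3.8333, -10.5000, -9.5000)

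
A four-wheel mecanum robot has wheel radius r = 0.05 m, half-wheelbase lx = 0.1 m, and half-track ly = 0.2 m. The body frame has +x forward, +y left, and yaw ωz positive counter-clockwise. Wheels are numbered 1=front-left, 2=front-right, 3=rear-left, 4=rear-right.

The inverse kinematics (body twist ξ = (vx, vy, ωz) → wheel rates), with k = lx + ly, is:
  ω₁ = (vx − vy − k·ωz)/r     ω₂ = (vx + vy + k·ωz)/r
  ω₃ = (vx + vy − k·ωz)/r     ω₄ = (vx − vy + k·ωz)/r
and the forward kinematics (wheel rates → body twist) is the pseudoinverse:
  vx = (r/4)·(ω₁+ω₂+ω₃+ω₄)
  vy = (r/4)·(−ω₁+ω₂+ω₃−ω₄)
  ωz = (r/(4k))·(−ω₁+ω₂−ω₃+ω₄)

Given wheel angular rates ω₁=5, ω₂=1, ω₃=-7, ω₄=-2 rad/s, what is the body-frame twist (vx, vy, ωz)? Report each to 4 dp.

k = lx + ly = 0.1 + 0.2 = 0.3000
ω₁+ω₂+ω₃+ω₄ = -3.0000  →  vx = (0.05/4)·-3.0000 = -0.0375
−ω₁+ω₂+ω₃−ω₄ = -9.0000  →  vy = (0.05/4)·-9.0000 = -0.1125
−ω₁+ω₂−ω₃+ω₄ = 1.0000  →  ωz = (0.05/1.2000)·1.0000 = 0.0417

(-0.0375, -0.1125, 0.0417)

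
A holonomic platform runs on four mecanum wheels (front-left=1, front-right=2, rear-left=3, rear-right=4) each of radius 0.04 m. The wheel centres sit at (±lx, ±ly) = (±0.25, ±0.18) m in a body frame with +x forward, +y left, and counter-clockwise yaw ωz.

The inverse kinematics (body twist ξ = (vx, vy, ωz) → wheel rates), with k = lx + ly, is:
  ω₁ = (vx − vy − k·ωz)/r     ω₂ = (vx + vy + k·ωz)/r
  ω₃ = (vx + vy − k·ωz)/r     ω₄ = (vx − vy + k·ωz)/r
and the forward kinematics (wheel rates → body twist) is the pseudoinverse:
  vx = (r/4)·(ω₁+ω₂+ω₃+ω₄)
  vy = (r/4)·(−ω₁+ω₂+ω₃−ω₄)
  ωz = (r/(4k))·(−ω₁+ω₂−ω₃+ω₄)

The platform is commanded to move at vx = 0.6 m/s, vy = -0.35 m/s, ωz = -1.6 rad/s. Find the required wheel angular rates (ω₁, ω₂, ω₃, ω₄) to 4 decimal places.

(40.9500, -10.9500, 23.4500, 6.5500)

k = lx + ly = 0.25 + 0.18 = 0.4300;  k·ωz = 0.4300·-1.6 = -0.6880
ω₁ (FL) = (vx − vy − k·ωz)/r = 1.6380/0.04 = 40.9500
ω₂ (FR) = (vx + vy + k·ωz)/r = -0.4380/0.04 = -10.9500
ω₃ (RL) = (vx + vy − k·ωz)/r = 0.9380/0.04 = 23.4500
ω₄ (RR) = (vx − vy + k·ωz)/r = 0.2620/0.04 = 6.5500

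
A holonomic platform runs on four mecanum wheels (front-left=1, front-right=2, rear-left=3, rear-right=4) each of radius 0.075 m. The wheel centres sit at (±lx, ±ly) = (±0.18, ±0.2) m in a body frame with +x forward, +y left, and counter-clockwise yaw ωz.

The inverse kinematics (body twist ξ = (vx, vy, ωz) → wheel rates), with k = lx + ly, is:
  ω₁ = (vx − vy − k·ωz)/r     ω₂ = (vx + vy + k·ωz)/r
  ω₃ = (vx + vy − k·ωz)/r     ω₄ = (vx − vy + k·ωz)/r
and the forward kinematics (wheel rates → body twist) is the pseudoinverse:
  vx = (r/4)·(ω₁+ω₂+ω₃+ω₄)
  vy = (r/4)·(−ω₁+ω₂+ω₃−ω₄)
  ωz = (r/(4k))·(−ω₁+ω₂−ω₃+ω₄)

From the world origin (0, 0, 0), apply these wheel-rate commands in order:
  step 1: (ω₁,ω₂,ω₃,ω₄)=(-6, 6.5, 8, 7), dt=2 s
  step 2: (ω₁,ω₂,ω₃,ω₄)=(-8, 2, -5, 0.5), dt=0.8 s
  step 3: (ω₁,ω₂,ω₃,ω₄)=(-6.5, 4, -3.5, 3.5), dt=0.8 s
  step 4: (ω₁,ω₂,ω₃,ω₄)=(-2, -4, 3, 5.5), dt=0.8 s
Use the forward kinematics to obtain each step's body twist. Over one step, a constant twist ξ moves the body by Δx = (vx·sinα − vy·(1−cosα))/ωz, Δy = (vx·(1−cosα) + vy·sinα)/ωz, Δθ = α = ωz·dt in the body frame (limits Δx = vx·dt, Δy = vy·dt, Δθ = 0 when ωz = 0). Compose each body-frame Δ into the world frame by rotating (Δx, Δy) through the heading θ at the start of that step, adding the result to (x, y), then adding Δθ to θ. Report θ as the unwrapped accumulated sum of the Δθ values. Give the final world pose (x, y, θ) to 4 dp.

step 1: ξ=(vx,vy,ωz)=(0.2906, 0.2531, 0.5674), dt=2.0 → body Δ=(0.2065, 0.7003, 1.1349) → world pose (0.2065, 0.7003, 1.1349)
step 2: ξ=(vx,vy,ωz)=(-0.1969, 0.0844, 0.7648), dt=0.8 → body Δ=(-0.1679, 0.0167, 0.6118) → world pose (0.1206, 0.5551, 1.7467)
step 3: ξ=(vx,vy,ωz)=(-0.0469, 0.0656, 0.8635), dt=0.8 → body Δ=(-0.0520, 0.0360, 0.6908) → world pose (0.0942, 0.4976, 2.4375)
step 4: ξ=(vx,vy,ωz)=(0.0469, -0.0844, 0.0247), dt=0.8 → body Δ=(0.0382, -0.0671, 0.0197) → world pose (0.1086, 0.5735, 2.4572)

(0.1086, 0.5735, 2.4572)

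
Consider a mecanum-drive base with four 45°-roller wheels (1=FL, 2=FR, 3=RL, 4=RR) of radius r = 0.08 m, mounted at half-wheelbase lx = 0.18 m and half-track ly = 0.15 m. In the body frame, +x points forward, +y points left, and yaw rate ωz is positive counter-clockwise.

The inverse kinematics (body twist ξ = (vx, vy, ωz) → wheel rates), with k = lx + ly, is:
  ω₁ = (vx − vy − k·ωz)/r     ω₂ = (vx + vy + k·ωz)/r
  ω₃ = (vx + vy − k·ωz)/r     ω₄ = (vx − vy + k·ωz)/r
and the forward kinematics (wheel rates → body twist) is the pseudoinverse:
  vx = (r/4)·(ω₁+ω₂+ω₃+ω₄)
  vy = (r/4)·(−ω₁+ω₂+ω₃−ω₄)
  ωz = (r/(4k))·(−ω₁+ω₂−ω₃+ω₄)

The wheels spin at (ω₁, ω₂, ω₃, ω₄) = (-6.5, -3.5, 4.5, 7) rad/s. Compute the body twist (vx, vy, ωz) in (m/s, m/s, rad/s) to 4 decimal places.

(0.0300, 0.0100, 0.3333)

k = lx + ly = 0.18 + 0.15 = 0.3300
ω₁+ω₂+ω₃+ω₄ = 1.5000  →  vx = (0.08/4)·1.5000 = 0.0300
−ω₁+ω₂+ω₃−ω₄ = 0.5000  →  vy = (0.08/4)·0.5000 = 0.0100
−ω₁+ω₂−ω₃+ω₄ = 5.5000  →  ωz = (0.08/1.3200)·5.5000 = 0.3333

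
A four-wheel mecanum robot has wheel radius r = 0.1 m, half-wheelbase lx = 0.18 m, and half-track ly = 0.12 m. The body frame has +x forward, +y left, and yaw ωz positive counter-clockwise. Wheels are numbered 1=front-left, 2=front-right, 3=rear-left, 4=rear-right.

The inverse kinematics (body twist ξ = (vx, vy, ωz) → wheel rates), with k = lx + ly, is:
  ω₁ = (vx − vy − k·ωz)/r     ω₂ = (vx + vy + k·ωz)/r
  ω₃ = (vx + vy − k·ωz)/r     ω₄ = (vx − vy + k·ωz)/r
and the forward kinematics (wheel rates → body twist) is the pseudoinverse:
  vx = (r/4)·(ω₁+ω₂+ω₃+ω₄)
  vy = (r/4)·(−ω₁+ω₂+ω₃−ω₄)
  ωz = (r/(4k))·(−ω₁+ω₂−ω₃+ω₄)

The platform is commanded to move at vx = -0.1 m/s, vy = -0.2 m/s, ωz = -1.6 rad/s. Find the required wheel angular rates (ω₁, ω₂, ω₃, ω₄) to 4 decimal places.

(5.8000, -7.8000, 1.8000, -3.8000)

k = lx + ly = 0.18 + 0.12 = 0.3000;  k·ωz = 0.3000·-1.6 = -0.4800
ω₁ (FL) = (vx − vy − k·ωz)/r = 0.5800/0.1 = 5.8000
ω₂ (FR) = (vx + vy + k·ωz)/r = -0.7800/0.1 = -7.8000
ω₃ (RL) = (vx + vy − k·ωz)/r = 0.1800/0.1 = 1.8000
ω₄ (RR) = (vx − vy + k·ωz)/r = -0.3800/0.1 = -3.8000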